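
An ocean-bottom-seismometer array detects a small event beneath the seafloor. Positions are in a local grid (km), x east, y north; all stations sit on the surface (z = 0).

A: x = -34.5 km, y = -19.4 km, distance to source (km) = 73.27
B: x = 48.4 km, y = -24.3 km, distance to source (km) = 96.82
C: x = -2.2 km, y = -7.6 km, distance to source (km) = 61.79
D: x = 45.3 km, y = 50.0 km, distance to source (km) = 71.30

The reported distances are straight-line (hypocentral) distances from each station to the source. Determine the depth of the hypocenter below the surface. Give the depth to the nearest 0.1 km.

Each station gives a sphere (x−x_i)² + (y−y_i)² + z² = d_i² (stations at z=0).
Subtracting the A sphere from B and C: z² cancels, leaving linear equations in x and y:
165.8 x − 9.8 y = -2639.18
64.6 x + 23.6 y = 46.48
Solving: x ≈ -13.601, y ≈ 39.199 km (keep extra digits for the depth step; rounded: -13.6, 39.2).
Then from the A sphere: z² = 73.27² − (x + 34.5)² − (y + 19.4)² with x = -13.601, y = 39.199, so z ≈ 38.702 ≈ 38.7 km.

depth ≈ 38.7 km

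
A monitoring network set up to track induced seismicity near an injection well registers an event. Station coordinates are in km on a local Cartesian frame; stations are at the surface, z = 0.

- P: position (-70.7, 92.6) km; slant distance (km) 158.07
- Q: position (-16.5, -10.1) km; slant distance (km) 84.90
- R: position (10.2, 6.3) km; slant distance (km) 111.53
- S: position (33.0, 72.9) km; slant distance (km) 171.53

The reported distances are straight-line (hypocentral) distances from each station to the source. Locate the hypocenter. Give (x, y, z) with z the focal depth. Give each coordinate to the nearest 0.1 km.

(-66.9, -57.6, 49.1)

Each station gives a sphere (x−x_i)² + (y−y_i)² + z² = d_i² (stations at z=0).
Subtracting the P sphere from Q and R: z² cancels, leaving linear equations in x and y:
108.4 x − 205.4 y = 4579.12
161.8 x − 172.6 y = -882.34
Solving: x ≈ -66.896, y ≈ -57.598 km (keep extra digits for the depth step; rounded: -66.9, -57.6).
Then from the P sphere: z² = 158.07² − (x + 70.7)² − (y − 92.6)² with x = -66.896, y = -57.598, so z ≈ 49.114 ≈ 49.1 km.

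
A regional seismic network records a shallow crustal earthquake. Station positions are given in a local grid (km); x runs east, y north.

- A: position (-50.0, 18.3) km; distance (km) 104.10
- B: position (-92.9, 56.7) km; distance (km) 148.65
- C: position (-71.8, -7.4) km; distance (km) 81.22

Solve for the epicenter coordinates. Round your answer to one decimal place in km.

x ≈ -50.6 km, y ≈ -85.8 km

Circle about each station: (x + 50.0)² + (y − 18.3)² = 104.10²; (x + 92.9)² + (y − 56.7)² = 148.65²; (x + 71.8)² + (y + 7.4)² = 81.22².
Subtracting the A equation from the B and C equations removes the quadratic terms:
-85.8 x + 76.8 y = -2249.60
-43.6 x − 51.4 y = 6615.23
Solving the 2×2 system: x ≈ -50.6, y ≈ -85.8 km.
Check against A (with the unrounded x, y): √((x + 50.0)²+(y − 18.3)²) = 104.10 ≈ 104.10 km. ✓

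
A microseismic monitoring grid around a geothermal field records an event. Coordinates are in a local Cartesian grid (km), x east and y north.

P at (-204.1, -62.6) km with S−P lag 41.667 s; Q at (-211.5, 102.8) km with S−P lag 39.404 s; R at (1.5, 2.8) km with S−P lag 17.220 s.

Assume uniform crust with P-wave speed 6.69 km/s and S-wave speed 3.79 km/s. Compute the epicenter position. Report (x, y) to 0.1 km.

132.1 km east, 77.7 km north

Distance from S−P lag: d = Δt · v_P v_S / (v_P − v_S) = Δt · (6.69·3.79)/(6.69−3.79) ≈ 8.7431·Δt.
So d_P = 364.30, d_Q = 344.51, d_R = 150.56 km.
Circle about each station: (x + 204.1)² + (y + 62.6)² = 364.30²; (x + 211.5)² + (y − 102.8)² = 344.51²; (x − 1.5)² + (y − 2.8)² = 150.56².
Subtracting pairs of circle equations eliminates x²+y² and gives linear equations (the radical axes):
-14.8 x + 330.8 y = 23751.87
411.2 x + 130.8 y = 64480.70
Solving the 2×2 system: x ≈ 132.1, y ≈ 77.7 km.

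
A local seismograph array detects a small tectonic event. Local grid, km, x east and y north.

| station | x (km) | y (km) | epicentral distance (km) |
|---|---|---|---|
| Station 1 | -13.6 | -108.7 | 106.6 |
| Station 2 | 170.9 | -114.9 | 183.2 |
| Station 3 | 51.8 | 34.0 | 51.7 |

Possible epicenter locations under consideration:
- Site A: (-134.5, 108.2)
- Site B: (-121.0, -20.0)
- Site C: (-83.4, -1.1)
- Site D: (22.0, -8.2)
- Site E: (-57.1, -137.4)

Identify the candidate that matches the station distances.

For each candidate, compare |candidate − station| to the reported distance:
Site A: residuals Station 1 141.7, Station 2 195.0, Station 3 148.8 → max 195.0 km
Site B: residuals Station 1 32.7, Station 2 123.7, Station 3 129.3 → max 129.3 km
Site C: residuals Station 1 21.7, Station 2 95.4, Station 3 88.0 → max 95.4 km
Site D: residuals Station 1 0.0, Station 2 0.0, Station 3 0.0 → max 0.0 km
Site E: residuals Station 1 54.5, Station 2 45.9, Station 3 151.4 → max 151.4 km
Only Site D has all residuals ≈ 0.

Site D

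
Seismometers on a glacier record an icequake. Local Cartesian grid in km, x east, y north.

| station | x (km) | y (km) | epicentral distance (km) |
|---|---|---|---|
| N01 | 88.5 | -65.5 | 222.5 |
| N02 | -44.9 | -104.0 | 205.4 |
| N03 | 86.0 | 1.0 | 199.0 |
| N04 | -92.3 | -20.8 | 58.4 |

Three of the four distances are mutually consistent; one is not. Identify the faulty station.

Solve using three stations at a time. Using N01, N03, N04 (subtract circle equations pairwise → linear system) gives (x, y) ≈ (-110.1, 34.8).
Distances from that point to each station vs reported:
  N01: calculated 222.5 vs reported 222.5 → residual 0.0 km
  N02: calculated 153.4 vs reported 205.4 → residual 52.0 km
  N03: calculated 199.0 vs reported 199.0 → residual 0.0 km
  N04: calculated 58.4 vs reported 58.4 → residual 0.0 km
N01, N03, N04 are mutually consistent (residuals ≈ 0); N02 is off by 52.0 km.

N02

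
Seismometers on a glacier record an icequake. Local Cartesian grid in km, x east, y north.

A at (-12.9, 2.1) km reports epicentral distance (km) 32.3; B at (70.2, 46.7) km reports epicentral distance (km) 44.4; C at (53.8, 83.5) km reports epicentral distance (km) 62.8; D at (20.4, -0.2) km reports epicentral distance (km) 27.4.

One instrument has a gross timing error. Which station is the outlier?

Solve using three stations at a time. Using B, C, D (subtract circle equations pairwise → linear system) gives (x, y) ≈ (31.6, 24.8).
Distances from that point to each station vs reported:
  A: calculated 50.0 vs reported 32.3 → residual 17.7 km
  B: calculated 44.4 vs reported 44.4 → residual 0.0 km
  C: calculated 62.8 vs reported 62.8 → residual 0.0 km
  D: calculated 27.4 vs reported 27.4 → residual 0.0 km
B, C, D are mutually consistent (residuals ≈ 0); A is off by 17.7 km.

A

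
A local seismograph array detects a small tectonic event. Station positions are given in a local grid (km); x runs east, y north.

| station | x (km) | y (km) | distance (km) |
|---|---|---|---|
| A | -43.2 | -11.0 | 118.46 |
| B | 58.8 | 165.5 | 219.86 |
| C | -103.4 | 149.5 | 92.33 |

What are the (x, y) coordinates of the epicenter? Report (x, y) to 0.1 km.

-135.7 km east, 63.0 km north

Circle about each station: (x + 43.2)² + (y + 11.0)² = 118.46²; (x − 58.8)² + (y − 165.5)² = 219.86²; (x + 103.4)² + (y − 149.5)² = 92.33².
Subtracting the A equation from the B and C equations removes the quadratic terms:
204.0 x + 353.0 y = -5445.20
-120.4 x + 321.0 y = 36562.51
Solving the 2×2 system: x ≈ -135.7, y ≈ 63.0 km.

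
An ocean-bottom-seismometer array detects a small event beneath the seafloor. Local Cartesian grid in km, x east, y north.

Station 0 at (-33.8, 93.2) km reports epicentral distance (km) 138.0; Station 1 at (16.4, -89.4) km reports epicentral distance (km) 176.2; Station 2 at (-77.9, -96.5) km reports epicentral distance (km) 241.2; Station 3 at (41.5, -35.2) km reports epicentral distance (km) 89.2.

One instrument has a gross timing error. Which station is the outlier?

Station 3

Solve using three stations at a time. Using Station 0, Station 1, Station 2 (subtract circle equations pairwise → linear system) gives (x, y) ≈ (101.2, 65.0).
Distances from that point to each station vs reported:
  Station 0: calculated 137.9 vs reported 138.0 → residual 0.1 km
  Station 1: calculated 176.1 vs reported 176.2 → residual 0.1 km
  Station 2: calculated 241.2 vs reported 241.2 → residual 0.0 km
  Station 3: calculated 116.6 vs reported 89.2 → residual 27.4 km
Station 0, Station 1, Station 2 are mutually consistent (residuals ≈ 0); Station 3 is off by 27.4 km.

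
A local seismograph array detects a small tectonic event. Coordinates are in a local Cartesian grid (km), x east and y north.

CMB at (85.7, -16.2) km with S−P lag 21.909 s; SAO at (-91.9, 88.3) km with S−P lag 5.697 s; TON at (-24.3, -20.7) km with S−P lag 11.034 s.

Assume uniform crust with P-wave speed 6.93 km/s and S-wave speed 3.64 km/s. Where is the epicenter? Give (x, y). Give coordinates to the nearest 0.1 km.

Distance from S−P lag: d = Δt · v_P v_S / (v_P − v_S) = Δt · (6.93·3.64)/(6.93−3.64) ≈ 7.6672·Δt.
So d_CMB = 167.98, d_SAO = 43.68, d_TON = 84.60 km.
Circle about each station: (x − 85.7)² + (y + 16.2)² = 167.98²; (x + 91.9)² + (y − 88.3)² = 43.68²; (x + 24.3)² + (y + 20.7)² = 84.60².
Subtracting the CMB equation from the SAO and TON equations removes the quadratic terms:
-355.2 x + 209.0 y = 34944.91
-220.0 x − 9.0 y = 14472.17
Solving the 2×2 system: x ≈ -67.9, y ≈ 51.8 km.
Check against CMB (with the unrounded x, y): √((x − 85.7)²+(y + 16.2)²) = 167.98 ≈ 167.98 km. ✓

x ≈ -67.9 km, y ≈ 51.8 km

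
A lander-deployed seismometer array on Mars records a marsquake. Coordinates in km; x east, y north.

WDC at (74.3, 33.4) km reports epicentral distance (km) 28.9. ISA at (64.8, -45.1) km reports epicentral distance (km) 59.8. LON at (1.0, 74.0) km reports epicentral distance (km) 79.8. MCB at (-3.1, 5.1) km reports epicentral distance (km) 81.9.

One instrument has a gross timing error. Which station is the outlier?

MCB

Solve using three stations at a time. Using WDC, ISA, LON (subtract circle equations pairwise → linear system) gives (x, y) ≈ (53.2, 13.6).
Distances from that point to each station vs reported:
  WDC: calculated 29.0 vs reported 28.9 → residual 0.1 km
  ISA: calculated 59.8 vs reported 59.8 → residual 0.0 km
  LON: calculated 79.8 vs reported 79.8 → residual 0.0 km
  MCB: calculated 56.9 vs reported 81.9 → residual 25.0 km
WDC, ISA, LON are mutually consistent (residuals ≈ 0); MCB is off by 25.0 km.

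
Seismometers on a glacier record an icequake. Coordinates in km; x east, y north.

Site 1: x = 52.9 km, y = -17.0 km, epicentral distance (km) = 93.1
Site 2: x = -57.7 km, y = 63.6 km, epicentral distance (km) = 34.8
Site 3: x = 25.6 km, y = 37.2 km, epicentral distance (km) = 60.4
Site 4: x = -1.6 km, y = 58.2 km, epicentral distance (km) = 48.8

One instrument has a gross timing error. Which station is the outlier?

Solve using three stations at a time. Using Site 1, Site 3, Site 4 (subtract circle equations pairwise → linear system) gives (x, y) ≈ (-32.4, 20.3).
Distances from that point to each station vs reported:
  Site 1: calculated 93.1 vs reported 93.1 → residual 0.0 km
  Site 2: calculated 50.1 vs reported 34.8 → residual 15.3 km
  Site 3: calculated 60.5 vs reported 60.4 → residual 0.1 km
  Site 4: calculated 48.9 vs reported 48.8 → residual 0.1 km
Site 1, Site 3, Site 4 are mutually consistent (residuals ≈ 0); Site 2 is off by 15.3 km.

Site 2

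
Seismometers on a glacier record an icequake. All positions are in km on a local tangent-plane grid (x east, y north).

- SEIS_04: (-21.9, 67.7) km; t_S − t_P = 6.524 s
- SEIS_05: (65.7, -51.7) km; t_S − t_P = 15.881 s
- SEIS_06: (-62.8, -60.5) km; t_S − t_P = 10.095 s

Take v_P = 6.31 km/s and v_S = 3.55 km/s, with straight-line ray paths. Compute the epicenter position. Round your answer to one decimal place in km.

Distance from S−P lag: d = Δt · v_P v_S / (v_P − v_S) = Δt · (6.31·3.55)/(6.31−3.55) ≈ 8.1161·Δt.
So d_SEIS_04 = 52.95, d_SEIS_05 = 128.89, d_SEIS_06 = 81.93 km.
Circle about each station: (x + 21.9)² + (y − 67.7)² = 52.95²; (x − 65.7)² + (y + 51.7)² = 128.89²; (x + 62.8)² + (y + 60.5)² = 81.93².
Subtracting the SEIS_04 equation from the SEIS_05 and SEIS_06 equations removes the quadratic terms:
175.2 x − 238.8 y = -11882.45
-81.8 x − 256.4 y = -1367.63
Solving the 2×2 system: x ≈ -42.2, y ≈ 18.8 km.

x ≈ -42.2 km, y ≈ 18.8 km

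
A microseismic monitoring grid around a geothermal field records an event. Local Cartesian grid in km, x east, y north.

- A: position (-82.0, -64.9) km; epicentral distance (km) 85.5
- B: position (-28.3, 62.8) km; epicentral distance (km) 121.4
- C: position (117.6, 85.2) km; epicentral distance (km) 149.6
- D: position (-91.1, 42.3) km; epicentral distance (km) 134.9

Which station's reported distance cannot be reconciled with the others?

Solve using three stations at a time. Using A, B, D (subtract circle equations pairwise → linear system) gives (x, y) ≈ (2.8, -54.5).
Distances from that point to each station vs reported:
  A: calculated 85.4 vs reported 85.5 → residual 0.1 km
  B: calculated 121.3 vs reported 121.4 → residual 0.1 km
  C: calculated 180.8 vs reported 149.6 → residual 31.2 km
  D: calculated 134.9 vs reported 134.9 → residual 0.0 km
A, B, D are mutually consistent (residuals ≈ 0); C is off by 31.2 km.

C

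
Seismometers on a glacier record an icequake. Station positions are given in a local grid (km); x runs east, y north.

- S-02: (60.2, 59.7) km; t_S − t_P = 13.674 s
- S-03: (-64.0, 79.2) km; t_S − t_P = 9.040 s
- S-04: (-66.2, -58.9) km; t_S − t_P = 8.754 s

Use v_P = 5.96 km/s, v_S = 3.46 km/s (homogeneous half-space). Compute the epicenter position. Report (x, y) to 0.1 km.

Distance from S−P lag: d = Δt · v_P v_S / (v_P − v_S) = Δt · (5.96·3.46)/(5.96−3.46) ≈ 8.2486·Δt.
So d_S-02 = 112.79, d_S-03 = 74.57, d_S-04 = 72.21 km.
Circle about each station: (x − 60.2)² + (y − 59.7)² = 112.79²; (x + 64.0)² + (y − 79.2)² = 74.57²; (x + 66.2)² + (y + 58.9)² = 72.21².
Subtracting pairs of circle equations eliminates x²+y² and gives linear equations (the radical axes):
-248.4 x + 39.0 y = 10341.41
-252.8 x − 237.2 y = 8170.82
Solving the 2×2 system: x ≈ -40.3, y ≈ 8.5 km.

(-40.3, 8.5)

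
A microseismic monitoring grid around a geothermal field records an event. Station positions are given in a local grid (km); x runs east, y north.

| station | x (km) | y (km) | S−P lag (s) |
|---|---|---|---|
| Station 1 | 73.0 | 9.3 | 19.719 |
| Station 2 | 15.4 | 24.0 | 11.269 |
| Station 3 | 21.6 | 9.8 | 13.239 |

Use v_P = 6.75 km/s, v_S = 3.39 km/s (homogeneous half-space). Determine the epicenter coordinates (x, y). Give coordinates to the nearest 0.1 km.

(-48.5, 66.5)

Distance from S−P lag: d = Δt · v_P v_S / (v_P − v_S) = Δt · (6.75·3.39)/(6.75−3.39) ≈ 6.8103·Δt.
So d_Station 1 = 134.29, d_Station 2 = 76.74, d_Station 3 = 90.16 km.
Circle about each station: (x − 73.0)² + (y − 9.3)² = 134.29²; (x − 15.4)² + (y − 24.0)² = 76.74²; (x − 21.6)² + (y − 9.8)² = 90.16².
Subtracting the Station 1 equation from the Station 2 and Station 3 equations removes the quadratic terms:
-115.2 x + 29.4 y = 7542.45
-102.8 x + 1.0 y = 5052.09
Solving the 2×2 system: x ≈ -48.5, y ≈ 66.5 km.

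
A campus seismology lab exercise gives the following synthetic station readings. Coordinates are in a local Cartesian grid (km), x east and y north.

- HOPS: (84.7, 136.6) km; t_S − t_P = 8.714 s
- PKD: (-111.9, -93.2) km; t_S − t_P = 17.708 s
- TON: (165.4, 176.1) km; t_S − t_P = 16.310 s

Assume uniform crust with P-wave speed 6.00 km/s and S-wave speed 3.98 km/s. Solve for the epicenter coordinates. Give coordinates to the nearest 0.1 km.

(-5.7, 87.2)

Distance from S−P lag: d = Δt · v_P v_S / (v_P − v_S) = Δt · (6.00·3.98)/(6.00−3.98) ≈ 11.8218·Δt.
So d_HOPS = 103.02, d_PKD = 209.34, d_TON = 192.81 km.
Circle about each station: (x − 84.7)² + (y − 136.6)² = 103.02²; (x + 111.9)² + (y + 93.2)² = 209.34²; (x − 165.4)² + (y − 176.1)² = 192.81².
Subtracting pairs of circle equations eliminates x²+y² and gives linear equations (the radical axes):
-393.2 x − 459.6 y = -37835.92
161.4 x + 79.0 y = 5972.14
Solving the 2×2 system: x ≈ -5.7, y ≈ 87.2 km.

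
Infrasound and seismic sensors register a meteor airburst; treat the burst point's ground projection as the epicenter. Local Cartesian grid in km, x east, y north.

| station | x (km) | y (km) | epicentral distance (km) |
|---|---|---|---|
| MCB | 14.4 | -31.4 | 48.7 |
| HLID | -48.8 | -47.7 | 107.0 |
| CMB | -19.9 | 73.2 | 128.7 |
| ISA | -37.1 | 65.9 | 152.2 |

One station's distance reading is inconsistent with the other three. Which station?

Solve using three stations at a time. Using MCB, HLID, ISA (subtract circle equations pairwise → linear system) gives (x, y) ≈ (58.0, -52.9).
Distances from that point to each station vs reported:
  MCB: calculated 48.6 vs reported 48.7 → residual 0.1 km
  HLID: calculated 107.0 vs reported 107.0 → residual 0.0 km
  CMB: calculated 148.2 vs reported 128.7 → residual 19.5 km
  ISA: calculated 152.2 vs reported 152.2 → residual 0.0 km
MCB, HLID, ISA are mutually consistent (residuals ≈ 0); CMB is off by 19.5 km.

CMB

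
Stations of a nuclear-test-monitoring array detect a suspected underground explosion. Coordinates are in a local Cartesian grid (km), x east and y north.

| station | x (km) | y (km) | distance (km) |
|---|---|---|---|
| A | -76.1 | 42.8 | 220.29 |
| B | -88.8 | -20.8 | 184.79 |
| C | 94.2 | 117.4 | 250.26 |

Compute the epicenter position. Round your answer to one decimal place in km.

(59.9, -130.5)

Circle about each station: (x + 76.1)² + (y − 42.8)² = 220.29²; (x + 88.8)² + (y + 20.8)² = 184.79²; (x − 94.2)² + (y − 117.4)² = 250.26².
Subtracting the A equation from the B and C equations removes the quadratic terms:
-25.4 x − 127.2 y = 15075.37
340.6 x + 149.2 y = 930.97
Solving the 2×2 system: x ≈ 59.9, y ≈ -130.5 km.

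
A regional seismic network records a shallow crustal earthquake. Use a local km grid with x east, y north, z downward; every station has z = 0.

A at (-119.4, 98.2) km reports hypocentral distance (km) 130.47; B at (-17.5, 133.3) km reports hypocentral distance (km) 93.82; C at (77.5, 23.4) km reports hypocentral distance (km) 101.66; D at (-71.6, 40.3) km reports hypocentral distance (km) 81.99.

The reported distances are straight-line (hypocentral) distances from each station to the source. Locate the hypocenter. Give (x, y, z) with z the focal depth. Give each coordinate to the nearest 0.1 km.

(-6.7, 53.6, 48.3)

Each station gives a sphere (x−x_i)² + (y−y_i)² + z² = d_i² (stations at z=0).
Subtracting the A sphere from B and C: z² cancels, leaving linear equations in x and y:
203.8 x + 70.2 y = 2395.77
393.8 x − 149.6 y = -10658.12
Solving: x ≈ -6.705, y ≈ 53.594 km (keep extra digits for the depth step; rounded: -6.7, 53.6).
Then from the A sphere: z² = 130.47² − (x + 119.4)² − (y − 98.2)² with x = -6.705, y = 53.594, so z ≈ 48.297 ≈ 48.3 km.
Check against D (with the unrounded solution): distance 81.98 ≈ 81.99 km. ✓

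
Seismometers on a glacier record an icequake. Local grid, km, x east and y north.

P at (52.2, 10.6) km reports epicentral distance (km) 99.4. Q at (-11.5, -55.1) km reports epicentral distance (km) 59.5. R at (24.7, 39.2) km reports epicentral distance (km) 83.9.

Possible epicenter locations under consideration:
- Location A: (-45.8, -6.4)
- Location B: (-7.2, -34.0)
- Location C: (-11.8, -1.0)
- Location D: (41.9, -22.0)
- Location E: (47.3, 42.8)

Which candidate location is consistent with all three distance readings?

For each candidate, compare |candidate − station| to the reported distance:
Location A: residuals P 0.1, Q 0.1, R 0.1 → max 0.1 km
Location B: residuals P 25.1, Q 38.0, R 4.1 → max 38.0 km
Location C: residuals P 34.4, Q 5.4, R 29.6 → max 34.4 km
Location D: residuals P 65.2, Q 3.3, R 20.3 → max 65.2 km
Location E: residuals P 66.8, Q 54.7, R 61.0 → max 66.8 km
Only Location A has all residuals ≈ 0.

Location A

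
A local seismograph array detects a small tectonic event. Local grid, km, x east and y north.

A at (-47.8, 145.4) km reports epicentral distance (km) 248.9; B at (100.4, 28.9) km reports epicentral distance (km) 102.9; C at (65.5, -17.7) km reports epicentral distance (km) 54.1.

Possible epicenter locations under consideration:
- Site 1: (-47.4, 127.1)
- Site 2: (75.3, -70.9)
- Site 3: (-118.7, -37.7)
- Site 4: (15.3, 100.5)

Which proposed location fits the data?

Site 2

For each candidate, compare |candidate − station| to the reported distance:
Site 1: residuals A 230.6, B 74.5, C 129.5 → max 230.6 km
Site 2: residuals A 0.0, B 0.0, C 0.0 → max 0.0 km
Site 3: residuals A 52.6, B 126.1, C 131.2 → max 131.2 km
Site 4: residuals A 171.5, B 8.3, C 74.3 → max 171.5 km
Only Site 2 has all residuals ≈ 0.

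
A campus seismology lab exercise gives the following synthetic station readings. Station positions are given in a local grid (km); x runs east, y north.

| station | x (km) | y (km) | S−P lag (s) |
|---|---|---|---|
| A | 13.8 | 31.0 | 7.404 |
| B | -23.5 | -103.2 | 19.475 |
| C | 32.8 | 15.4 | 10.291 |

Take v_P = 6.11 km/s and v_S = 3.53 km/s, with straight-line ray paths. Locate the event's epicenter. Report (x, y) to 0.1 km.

Distance from S−P lag: d = Δt · v_P v_S / (v_P − v_S) = Δt · (6.11·3.53)/(6.11−3.53) ≈ 8.3598·Δt.
So d_A = 61.90, d_B = 162.81, d_C = 86.03 km.
Circle about each station: (x − 13.8)² + (y − 31.0)² = 61.90²; (x + 23.5)² + (y + 103.2)² = 162.81²; (x − 32.8)² + (y − 15.4)² = 86.03².
Subtracting the A equation from the B and C equations removes the quadratic terms:
-74.6 x − 268.4 y = -12624.44
38.0 x − 31.2 y = -3407.99
Solving the 2×2 system: x ≈ -41.6, y ≈ 58.6 km.
Check against A (with the unrounded x, y): √((x − 13.8)²+(y − 31.0)²) = 61.87 ≈ 61.90 km. ✓

-41.6 km east, 58.6 km north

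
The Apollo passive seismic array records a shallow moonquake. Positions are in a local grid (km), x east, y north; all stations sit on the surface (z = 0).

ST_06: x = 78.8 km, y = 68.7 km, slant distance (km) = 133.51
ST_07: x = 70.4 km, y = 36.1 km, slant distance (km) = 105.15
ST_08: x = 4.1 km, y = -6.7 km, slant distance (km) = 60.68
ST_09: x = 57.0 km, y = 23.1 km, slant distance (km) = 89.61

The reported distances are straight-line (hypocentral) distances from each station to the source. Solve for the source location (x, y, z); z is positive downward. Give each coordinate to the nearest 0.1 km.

Each station gives a sphere (x−x_i)² + (y−y_i)² + z² = d_i² (stations at z=0).
Subtracting the ST_06 sphere from ST_07 and ST_08: z² cancels, leaving linear equations in x and y:
-16.8 x − 65.2 y = 2098.64
-149.4 x − 150.8 y = 3275.43
Solving: x ≈ 14.279, y ≈ -35.867 km (keep extra digits for the depth step; rounded: 14.3, -35.9).
Then from the ST_06 sphere: z² = 133.51² − (x − 78.8)² − (y − 68.7)² with x = 14.279, y = -35.867, so z ≈ 52.227 ≈ 52.2 km.

(14.3, -35.9, 52.2)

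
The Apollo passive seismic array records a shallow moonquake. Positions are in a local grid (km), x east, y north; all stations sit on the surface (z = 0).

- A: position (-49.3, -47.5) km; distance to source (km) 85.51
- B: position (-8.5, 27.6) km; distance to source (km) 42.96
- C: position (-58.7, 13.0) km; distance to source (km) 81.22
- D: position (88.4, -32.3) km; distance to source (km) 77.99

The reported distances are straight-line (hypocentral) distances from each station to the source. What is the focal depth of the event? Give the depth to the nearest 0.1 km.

depth ≈ 17.3 km

Each station gives a sphere (x−x_i)² + (y−y_i)² + z² = d_i² (stations at z=0).
Subtracting the A sphere from B and C: z² cancels, leaving linear equations in x and y:
81.6 x + 150.2 y = 1613.67
-18.8 x + 121.0 y = -356.78
Solving: x ≈ 19.598, y ≈ 0.096 km (keep extra digits for the depth step; rounded: 19.6, 0.1).
Then from the A sphere: z² = 85.51² − (x + 49.3)² − (y + 47.5)² with x = 19.598, y = 0.096, so z ≈ 17.310 ≈ 17.3 km.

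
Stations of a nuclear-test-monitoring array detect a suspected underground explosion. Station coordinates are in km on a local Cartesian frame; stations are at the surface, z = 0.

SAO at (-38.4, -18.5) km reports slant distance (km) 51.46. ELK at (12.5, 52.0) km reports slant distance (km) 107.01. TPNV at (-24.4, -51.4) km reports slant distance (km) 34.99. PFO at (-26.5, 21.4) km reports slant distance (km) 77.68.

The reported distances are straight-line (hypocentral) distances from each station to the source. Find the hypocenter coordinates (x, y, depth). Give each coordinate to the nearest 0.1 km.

(-10.3, -47.6, 31.8)

Each station gives a sphere (x−x_i)² + (y−y_i)² + z² = d_i² (stations at z=0).
Subtracting the SAO sphere from ELK and TPNV: z² cancels, leaving linear equations in x and y:
101.8 x + 141.0 y = -7759.57
28.0 x − 65.8 y = 2844.34
Solving: x ≈ -10.288, y ≈ -47.605 km (keep extra digits for the depth step; rounded: -10.3, -47.6).
Then from the SAO sphere: z² = 51.46² − (x + 38.4)² − (y + 18.5)² with x = -10.288, y = -47.605, so z ≈ 31.792 ≈ 31.8 km.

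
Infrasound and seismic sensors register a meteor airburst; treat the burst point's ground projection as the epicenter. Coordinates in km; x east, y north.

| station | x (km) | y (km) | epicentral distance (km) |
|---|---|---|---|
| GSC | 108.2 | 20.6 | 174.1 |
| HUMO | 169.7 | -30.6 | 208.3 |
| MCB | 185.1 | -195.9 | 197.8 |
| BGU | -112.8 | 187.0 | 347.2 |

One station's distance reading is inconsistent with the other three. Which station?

Solve using three stations at a time. Using HUMO, MCB, BGU (subtract circle equations pairwise → linear system) gives (x, y) ≈ (-5.5, -143.2).
Distances from that point to each station vs reported:
  GSC: calculated 199.4 vs reported 174.1 → residual 25.3 km
  HUMO: calculated 208.3 vs reported 208.3 → residual 0.0 km
  MCB: calculated 197.8 vs reported 197.8 → residual 0.0 km
  BGU: calculated 347.2 vs reported 347.2 → residual 0.0 km
HUMO, MCB, BGU are mutually consistent (residuals ≈ 0); GSC is off by 25.3 km.

GSC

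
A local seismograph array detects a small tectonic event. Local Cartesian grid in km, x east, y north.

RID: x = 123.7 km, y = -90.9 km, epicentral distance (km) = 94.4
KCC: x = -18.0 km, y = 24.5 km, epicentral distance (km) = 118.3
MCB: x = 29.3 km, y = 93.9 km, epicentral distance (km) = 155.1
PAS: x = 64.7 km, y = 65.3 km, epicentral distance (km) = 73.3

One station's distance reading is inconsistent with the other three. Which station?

MCB

Solve using three stations at a time. Using RID, KCC, PAS (subtract circle equations pairwise → linear system) gives (x, y) ≈ (97.7, -0.1).
Distances from that point to each station vs reported:
  RID: calculated 94.4 vs reported 94.4 → residual 0.0 km
  KCC: calculated 118.3 vs reported 118.3 → residual 0.0 km
  MCB: calculated 116.3 vs reported 155.1 → residual 38.8 km
  PAS: calculated 73.3 vs reported 73.3 → residual 0.0 km
RID, KCC, PAS are mutually consistent (residuals ≈ 0); MCB is off by 38.8 km.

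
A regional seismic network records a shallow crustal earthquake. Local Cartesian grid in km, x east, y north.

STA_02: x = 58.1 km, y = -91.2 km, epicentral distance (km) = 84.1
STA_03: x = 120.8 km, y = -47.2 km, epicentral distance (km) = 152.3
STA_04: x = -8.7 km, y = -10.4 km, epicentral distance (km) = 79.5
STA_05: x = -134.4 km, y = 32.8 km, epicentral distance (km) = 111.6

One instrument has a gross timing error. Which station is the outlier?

STA_05

Solve using three stations at a time. Using STA_02, STA_03, STA_04 (subtract circle equations pairwise → linear system) gives (x, y) ≈ (-25.9, -88.0).
Distances from that point to each station vs reported:
  STA_02: calculated 84.1 vs reported 84.1 → residual 0.0 km
  STA_03: calculated 152.3 vs reported 152.3 → residual 0.0 km
  STA_04: calculated 79.5 vs reported 79.5 → residual 0.0 km
  STA_05: calculated 162.4 vs reported 111.6 → residual 50.8 km
STA_02, STA_03, STA_04 are mutually consistent (residuals ≈ 0); STA_05 is off by 50.8 km.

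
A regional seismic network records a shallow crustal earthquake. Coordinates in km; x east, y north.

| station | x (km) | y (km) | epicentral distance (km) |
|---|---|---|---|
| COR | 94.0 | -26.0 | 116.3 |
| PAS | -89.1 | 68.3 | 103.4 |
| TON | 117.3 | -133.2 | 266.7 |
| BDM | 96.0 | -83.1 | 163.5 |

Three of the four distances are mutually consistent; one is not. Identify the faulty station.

TON

Solve using three stations at a time. Using COR, PAS, BDM (subtract circle equations pairwise → linear system) gives (x, y) ≈ (13.8, 58.3).
Distances from that point to each station vs reported:
  COR: calculated 116.3 vs reported 116.3 → residual 0.0 km
  PAS: calculated 103.4 vs reported 103.4 → residual 0.0 km
  TON: calculated 217.6 vs reported 266.7 → residual 49.1 km
  BDM: calculated 163.5 vs reported 163.5 → residual 0.0 km
COR, PAS, BDM are mutually consistent (residuals ≈ 0); TON is off by 49.1 km.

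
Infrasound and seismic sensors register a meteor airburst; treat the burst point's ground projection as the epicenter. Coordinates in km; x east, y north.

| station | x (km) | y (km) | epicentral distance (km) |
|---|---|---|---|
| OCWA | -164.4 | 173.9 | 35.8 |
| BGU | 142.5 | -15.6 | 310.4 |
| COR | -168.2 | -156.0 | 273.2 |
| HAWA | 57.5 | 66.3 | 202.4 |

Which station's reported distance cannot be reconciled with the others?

OCWA

Solve using three stations at a time. Using BGU, COR, HAWA (subtract circle equations pairwise → linear system) gives (x, y) ≈ (-138.8, 115.6).
Distances from that point to each station vs reported:
  OCWA: calculated 63.7 vs reported 35.8 → residual 27.9 km
  BGU: calculated 310.4 vs reported 310.4 → residual 0.0 km
  COR: calculated 273.2 vs reported 273.2 → residual 0.0 km
  HAWA: calculated 202.4 vs reported 202.4 → residual 0.0 km
BGU, COR, HAWA are mutually consistent (residuals ≈ 0); OCWA is off by 27.9 km.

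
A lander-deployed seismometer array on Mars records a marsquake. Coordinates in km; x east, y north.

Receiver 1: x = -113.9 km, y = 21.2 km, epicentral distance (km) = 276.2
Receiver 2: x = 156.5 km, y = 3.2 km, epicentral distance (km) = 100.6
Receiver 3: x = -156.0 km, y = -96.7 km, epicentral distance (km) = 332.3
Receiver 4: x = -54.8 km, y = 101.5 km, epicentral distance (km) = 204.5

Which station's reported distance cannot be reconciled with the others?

Receiver 3

Solve using three stations at a time. Using Receiver 1, Receiver 2, Receiver 4 (subtract circle equations pairwise → linear system) gives (x, y) ≈ (149.7, 103.7).
Distances from that point to each station vs reported:
  Receiver 1: calculated 276.2 vs reported 276.2 → residual 0.0 km
  Receiver 2: calculated 100.7 vs reported 100.6 → residual 0.1 km
  Receiver 3: calculated 365.5 vs reported 332.3 → residual 33.2 km
  Receiver 4: calculated 204.5 vs reported 204.5 → residual 0.0 km
Receiver 1, Receiver 2, Receiver 4 are mutually consistent (residuals ≈ 0); Receiver 3 is off by 33.2 km.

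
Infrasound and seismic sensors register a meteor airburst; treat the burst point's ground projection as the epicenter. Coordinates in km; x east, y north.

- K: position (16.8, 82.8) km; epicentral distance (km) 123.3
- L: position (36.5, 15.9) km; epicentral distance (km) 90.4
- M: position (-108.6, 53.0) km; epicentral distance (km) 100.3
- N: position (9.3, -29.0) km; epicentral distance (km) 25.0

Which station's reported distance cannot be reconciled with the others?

N

Solve using three stations at a time. Using K, L, M (subtract circle equations pairwise → linear system) gives (x, y) ≈ (-44.5, -24.2).
Distances from that point to each station vs reported:
  K: calculated 123.3 vs reported 123.3 → residual 0.0 km
  L: calculated 90.4 vs reported 90.4 → residual 0.0 km
  M: calculated 100.3 vs reported 100.3 → residual 0.0 km
  N: calculated 54.0 vs reported 25.0 → residual 29.0 km
K, L, M are mutually consistent (residuals ≈ 0); N is off by 29.0 km.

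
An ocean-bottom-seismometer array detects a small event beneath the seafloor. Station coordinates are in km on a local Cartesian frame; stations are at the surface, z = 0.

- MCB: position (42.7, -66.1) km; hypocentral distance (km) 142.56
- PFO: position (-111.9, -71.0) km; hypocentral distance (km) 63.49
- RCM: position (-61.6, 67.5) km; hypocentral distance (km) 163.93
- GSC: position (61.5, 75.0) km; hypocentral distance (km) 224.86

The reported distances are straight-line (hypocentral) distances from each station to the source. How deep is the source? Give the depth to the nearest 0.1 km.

56.8 km

Each station gives a sphere (x−x_i)² + (y−y_i)² + z² = d_i² (stations at z=0).
Subtracting the MCB sphere from PFO and RCM: z² cancels, leaving linear equations in x and y:
-309.2 x − 9.8 y = 27662.48
-208.6 x + 267.2 y = -4391.38
Solving: x ≈ -86.796, y ≈ -84.196 km (keep extra digits for the depth step; rounded: -86.8, -84.2).
Then from the MCB sphere: z² = 142.56² − (x − 42.7)² − (y + 66.1)² with x = -86.796, y = -84.196, so z ≈ 56.804 ≈ 56.8 km.
Check against GSC (with the unrounded solution): distance 224.86 ≈ 224.86 km. ✓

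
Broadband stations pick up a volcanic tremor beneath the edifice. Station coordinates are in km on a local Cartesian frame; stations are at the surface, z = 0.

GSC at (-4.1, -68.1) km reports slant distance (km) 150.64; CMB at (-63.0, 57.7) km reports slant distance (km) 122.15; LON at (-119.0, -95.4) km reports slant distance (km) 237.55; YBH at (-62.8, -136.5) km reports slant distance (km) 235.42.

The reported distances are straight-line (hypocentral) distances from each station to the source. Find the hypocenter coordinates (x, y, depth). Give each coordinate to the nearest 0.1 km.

(50.4, 65.0, 44.8)

Each station gives a sphere (x−x_i)² + (y−y_i)² + z² = d_i² (stations at z=0).
Subtracting the GSC sphere from CMB and LON: z² cancels, leaving linear equations in x and y:
-117.8 x + 251.6 y = 10415.66
-229.8 x − 54.6 y = -15129.85
Solving: x ≈ 50.397, y ≈ 64.994 km (keep extra digits for the depth step; rounded: 50.4, 65.0).
Then from the GSC sphere: z² = 150.64² − (x + 4.1)² − (y + 68.1)² with x = 50.397, y = 64.994, so z ≈ 44.816 ≈ 44.8 km.
Check against YBH (with the unrounded solution): distance 235.42 ≈ 235.42 km. ✓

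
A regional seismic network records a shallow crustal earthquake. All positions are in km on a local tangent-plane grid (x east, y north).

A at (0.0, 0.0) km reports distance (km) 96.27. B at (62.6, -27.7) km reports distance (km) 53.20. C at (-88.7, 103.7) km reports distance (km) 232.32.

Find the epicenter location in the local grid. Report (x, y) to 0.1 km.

53.4 km east, -80.1 km north

Circle about each station: x² + y² = 96.27²; (x − 62.6)² + (y + 27.7)² = 53.20²; (x + 88.7)² + (y − 103.7)² = 232.32².
Subtracting the A equation from the B and C equations removes the quadratic terms:
125.2 x − 55.4 y = 11123.72
-177.4 x + 207.4 y = -26083.29
Solving the 2×2 system: x ≈ 53.4, y ≈ -80.1 km.
Check against A (with the unrounded x, y): √(x²+y²) = 96.26 ≈ 96.27 km. ✓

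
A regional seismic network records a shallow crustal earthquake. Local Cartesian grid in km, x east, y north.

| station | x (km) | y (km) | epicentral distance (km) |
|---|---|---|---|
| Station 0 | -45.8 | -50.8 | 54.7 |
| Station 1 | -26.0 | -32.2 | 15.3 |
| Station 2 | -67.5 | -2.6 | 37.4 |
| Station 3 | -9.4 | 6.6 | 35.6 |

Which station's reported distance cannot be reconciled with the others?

Solve using three stations at a time. Using Station 1, Station 2, Station 3 (subtract circle equations pairwise → linear system) gives (x, y) ≈ (-34.0, -19.2).
Distances from that point to each station vs reported:
  Station 0: calculated 33.8 vs reported 54.7 → residual 20.9 km
  Station 1: calculated 15.3 vs reported 15.3 → residual 0.0 km
  Station 2: calculated 37.4 vs reported 37.4 → residual 0.0 km
  Station 3: calculated 35.6 vs reported 35.6 → residual 0.0 km
Station 1, Station 2, Station 3 are mutually consistent (residuals ≈ 0); Station 0 is off by 20.9 km.

Station 0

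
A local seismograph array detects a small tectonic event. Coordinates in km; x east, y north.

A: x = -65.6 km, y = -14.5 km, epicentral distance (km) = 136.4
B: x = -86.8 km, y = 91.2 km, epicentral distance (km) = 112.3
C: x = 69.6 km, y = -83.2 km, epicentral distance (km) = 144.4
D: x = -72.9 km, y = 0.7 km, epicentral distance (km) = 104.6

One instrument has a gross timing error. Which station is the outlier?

Solve using three stations at a time. Using B, C, D (subtract circle equations pairwise → linear system) gives (x, y) ≈ (18.4, 51.8).
Distances from that point to each station vs reported:
  A: calculated 107.0 vs reported 136.4 → residual 29.4 km
  B: calculated 112.3 vs reported 112.3 → residual 0.0 km
  C: calculated 144.4 vs reported 144.4 → residual 0.0 km
  D: calculated 104.6 vs reported 104.6 → residual 0.0 km
B, C, D are mutually consistent (residuals ≈ 0); A is off by 29.4 km.

A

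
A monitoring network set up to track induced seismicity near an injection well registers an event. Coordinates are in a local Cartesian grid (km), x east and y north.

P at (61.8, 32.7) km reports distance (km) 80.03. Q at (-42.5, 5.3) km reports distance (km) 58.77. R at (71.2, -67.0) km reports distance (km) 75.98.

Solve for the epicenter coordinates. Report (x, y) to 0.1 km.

Circle about each station: (x − 61.8)² + (y − 32.7)² = 80.03²; (x + 42.5)² + (y − 5.3)² = 58.77²; (x − 71.2)² + (y + 67.0)² = 75.98².
Subtracting the P equation from the Q and R equations removes the quadratic terms:
-208.6 x − 54.8 y = -103.30
18.8 x − 199.4 y = 5301.75
Solving the 2×2 system: x ≈ 7.3, y ≈ -25.9 km.

7.3 km east, -25.9 km north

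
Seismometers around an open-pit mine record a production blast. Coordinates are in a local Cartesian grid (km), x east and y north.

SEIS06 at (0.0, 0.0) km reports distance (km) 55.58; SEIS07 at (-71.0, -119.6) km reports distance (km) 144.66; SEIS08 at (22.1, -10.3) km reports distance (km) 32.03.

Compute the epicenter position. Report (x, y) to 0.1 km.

Circle about each station: x² + y² = 55.58²; (x + 71.0)² + (y + 119.6)² = 144.66²; (x − 22.1)² + (y + 10.3)² = 32.03².
Subtracting pairs of circle equations eliminates x²+y² and gives linear equations (the radical axes):
-142.0 x − 239.2 y = 1507.78
44.2 x − 20.6 y = 2657.72
Solving the 2×2 system: x ≈ 44.8, y ≈ -32.9 km.

44.8 km east, -32.9 km north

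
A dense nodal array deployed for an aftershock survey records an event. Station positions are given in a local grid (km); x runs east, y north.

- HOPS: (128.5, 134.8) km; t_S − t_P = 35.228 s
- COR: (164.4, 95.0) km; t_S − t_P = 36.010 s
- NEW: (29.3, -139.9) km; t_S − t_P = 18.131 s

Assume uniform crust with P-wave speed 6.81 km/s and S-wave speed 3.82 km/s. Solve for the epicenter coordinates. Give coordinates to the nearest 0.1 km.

x ≈ -107.3 km, y ≈ -61.0 km

Distance from S−P lag: d = Δt · v_P v_S / (v_P − v_S) = Δt · (6.81·3.82)/(6.81−3.82) ≈ 8.7004·Δt.
So d_HOPS = 306.50, d_COR = 313.30, d_NEW = 157.75 km.
Circle about each station: (x − 128.5)² + (y − 134.8)² = 306.50²; (x − 164.4)² + (y − 95.0)² = 313.30²; (x − 29.3)² + (y + 139.9)² = 157.75².
Subtracting pairs of circle equations eliminates x²+y² and gives linear equations (the radical axes):
71.8 x − 79.6 y = -2845.57
-198.4 x − 549.4 y = 54804.40
Solving the 2×2 system: x ≈ -107.3, y ≈ -61.0 km.
Check against HOPS (with the unrounded x, y): √((x − 128.5)²+(y − 134.8)²) = 306.48 ≈ 306.50 km. ✓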